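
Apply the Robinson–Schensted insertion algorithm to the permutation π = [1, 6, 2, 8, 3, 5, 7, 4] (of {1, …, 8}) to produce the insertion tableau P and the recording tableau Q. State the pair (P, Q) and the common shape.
P = [1, 2, 3, 4, 7] / [5, 8] / [6];  Q = [1, 2, 4, 6, 7] / [3, 5] / [8];  common shape = (5, 2, 1)

Row-insert the values π_1, π_2, … into P one at a time, bumping the leftmost entry strictly greater than the inserted value down to the next row. The recording tableau Q records, in position (i, j), the step at which that cell was added to P.
  Insert 1 (step 1): P = [1];  Q = [1]
  Insert 6 (step 2): P = [1, 6];  Q = [1, 2]
  Insert 2 (step 3): P = [1, 2] / [6];  Q = [1, 2] / [3]
  Insert 8 (step 4): P = [1, 2, 8] / [6];  Q = [1, 2, 4] / [3]
  Insert 3 (step 5): P = [1, 2, 3] / [6, 8];  Q = [1, 2, 4] / [3, 5]
  Insert 5 (step 6): P = [1, 2, 3, 5] / [6, 8];  Q = [1, 2, 4, 6] / [3, 5]
  Insert 7 (step 7): P = [1, 2, 3, 5, 7] / [6, 8];  Q = [1, 2, 4, 6, 7] / [3, 5]
  Insert 4 (step 8): P = [1, 2, 3, 4, 7] / [5, 8] / [6];  Q = [1, 2, 4, 6, 7] / [3, 5] / [8]
Final shape: (5, 2, 1).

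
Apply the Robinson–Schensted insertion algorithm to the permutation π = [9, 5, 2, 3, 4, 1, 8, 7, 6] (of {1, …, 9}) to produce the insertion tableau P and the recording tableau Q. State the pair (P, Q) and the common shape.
P = [1, 3, 4, 6] / [2, 7] / [5, 8] / [9];  Q = [1, 4, 5, 7] / [2, 8] / [3, 9] / [6];  common shape = (4, 2, 2, 1)

Row-insert the values π_1, π_2, … into P one at a time, bumping the leftmost entry strictly greater than the inserted value down to the next row. The recording tableau Q records, in position (i, j), the step at which that cell was added to P.
  Insert 9 (step 1): P = [9];  Q = [1]
  Insert 5 (step 2): P = [5] / [9];  Q = [1] / [2]
  Insert 2 (step 3): P = [2] / [5] / [9];  Q = [1] / [2] / [3]
  Insert 3 (step 4): P = [2, 3] / [5] / [9];  Q = [1, 4] / [2] / [3]
  Insert 4 (step 5): P = [2, 3, 4] / [5] / [9];  Q = [1, 4, 5] / [2] / [3]
  Insert 1 (step 6): P = [1, 3, 4] / [2] / [5] / [9];  Q = [1, 4, 5] / [2] / [3] / [6]
  Insert 8 (step 7): P = [1, 3, 4, 8] / [2] / [5] / [9];  Q = [1, 4, 5, 7] / [2] / [3] / [6]
  Insert 7 (step 8): P = [1, 3, 4, 7] / [2, 8] / [5] / [9];  Q = [1, 4, 5, 7] / [2, 8] / [3] / [6]
  Insert 6 (step 9): P = [1, 3, 4, 6] / [2, 7] / [5, 8] / [9];  Q = [1, 4, 5, 7] / [2, 8] / [3, 9] / [6]
Final shape: (4, 2, 2, 1).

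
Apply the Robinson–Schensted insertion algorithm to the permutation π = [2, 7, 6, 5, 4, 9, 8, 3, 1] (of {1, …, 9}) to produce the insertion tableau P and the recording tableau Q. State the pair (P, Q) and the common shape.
P = [1, 3, 8] / [2, 9] / [4] / [5] / [6] / [7];  Q = [1, 2, 6] / [3, 7] / [4] / [5] / [8] / [9];  common shape = (3, 2, 1, 1, 1, 1)

Row-insert the values π_1, π_2, … into P one at a time, bumping the leftmost entry strictly greater than the inserted value down to the next row. The recording tableau Q records, in position (i, j), the step at which that cell was added to P.
  Insert 2 (step 1): P = [2];  Q = [1]
  Insert 7 (step 2): P = [2, 7];  Q = [1, 2]
  Insert 6 (step 3): P = [2, 6] / [7];  Q = [1, 2] / [3]
  Insert 5 (step 4): P = [2, 5] / [6] / [7];  Q = [1, 2] / [3] / [4]
  Insert 4 (step 5): P = [2, 4] / [5] / [6] / [7];  Q = [1, 2] / [3] / [4] / [5]
  Insert 9 (step 6): P = [2, 4, 9] / [5] / [6] / [7];  Q = [1, 2, 6] / [3] / [4] / [5]
  Insert 8 (step 7): P = [2, 4, 8] / [5, 9] / [6] / [7];  Q = [1, 2, 6] / [3, 7] / [4] / [5]
  Insert 3 (step 8): P = [2, 3, 8] / [4, 9] / [5] / [6] / [7];  Q = [1, 2, 6] / [3, 7] / [4] / [5] / [8]
  Insert 1 (step 9): P = [1, 3, 8] / [2, 9] / [4] / [5] / [6] / [7];  Q = [1, 2, 6] / [3, 7] / [4] / [5] / [8] / [9]
Final shape: (3, 2, 1, 1, 1, 1).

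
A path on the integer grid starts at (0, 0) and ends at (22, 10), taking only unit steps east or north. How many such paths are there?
Number of paths = 64512240

A monotone lattice path from (0, 0) to (22, 10) consists of 22 east steps and 10 north steps in some order, so it is determined by which 22 of the 32 steps are east. The count is C(32, 22) = 64512240.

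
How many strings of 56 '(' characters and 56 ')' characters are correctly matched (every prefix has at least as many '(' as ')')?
C_56 = 6852456927844873497549658464312

These balanced parentheses are counted by the Catalan number C_n = (1/(n + 1)) · C(2n, n). For n = 56: C_56 = (1/57) · C(112, 56) = 390590044887157789360330532465784/57 = 6852456927844873497549658464312.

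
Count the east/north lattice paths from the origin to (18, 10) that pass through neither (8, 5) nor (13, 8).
Number of paths = 6498471

Inclusion–exclusion. Total paths: C(28, 18) = 13123110. Through P₁: C(13, 8)·C(15, 10) = 3864861. Through P₂: C(21, 13)·C(7, 5) = 4273290. Since P₁ is strictly southwest of P₂, a monotone path through both must visit P₁ then P₂; paths through both = C(13, 8)·C(8, 5)·C(7, 5) = 1513512. Avoid both = 13123110 − 3864861 − 4273290 + 1513512 = 6498471.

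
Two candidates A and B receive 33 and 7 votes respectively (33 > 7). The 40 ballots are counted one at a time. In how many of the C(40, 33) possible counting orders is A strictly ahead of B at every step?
Strict-lead orderings = 12118314

Total orderings of the 40 votes with 33 for A: C(40, 33) = 18643560. By the Bertrand ballot formula (Cycle Lemma / reflection principle), the number of orderings in which A is strictly ahead of B throughout is (p − q)/(p + q) · C(p + q, p) = (33 − 7)/(33 + 7) · 18643560 = 12118314.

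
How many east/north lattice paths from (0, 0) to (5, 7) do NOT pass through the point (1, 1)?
Number of paths = 372

Total paths from (0, 0) to (5, 7): C(12, 5) = 792. Paths through (1, 1): (paths (0, 0) → (1, 1)) × (paths (1, 1) → (5, 7)) = C(2, 1) · C(10, 4) = 2 · 210 = 420. Avoidance count = 792 − 420 = 372.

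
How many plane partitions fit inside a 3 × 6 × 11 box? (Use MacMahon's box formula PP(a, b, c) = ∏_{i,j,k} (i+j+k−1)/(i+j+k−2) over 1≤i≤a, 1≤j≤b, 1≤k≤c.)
PP(3, 6, 11) = 31803696288

Evaluate the triple product over i = 1..3, j = 1..6, k = 1..11. The factors are (2/1) · (3/2) · (4/3) · (5/4) · (6/5) · (7/6) · (8/7) · (9/8) · … (198 factors total). The numerators and denominators telescope so the product is an integer; carrying out the multiplication exactly gives PP(3, 6, 11) = 31803696288.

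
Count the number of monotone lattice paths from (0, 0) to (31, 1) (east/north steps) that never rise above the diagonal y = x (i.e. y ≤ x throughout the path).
Number of paths = 31

By the reflection principle (André's argument), the number of monotone paths to (31, 1) with n ≤ m that never go above y = x is C(32, 31) − C(32, 32) = 32 − 1 = 31.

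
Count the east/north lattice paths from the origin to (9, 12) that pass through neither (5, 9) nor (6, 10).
Number of paths = 183820

Inclusion–exclusion. Total paths: C(21, 9) = 293930. Through P₁: C(14, 5)·C(7, 4) = 70070. Through P₂: C(16, 6)·C(5, 3) = 80080. Since P₁ is strictly southwest of P₂, a monotone path through both must visit P₁ then P₂; paths through both = C(14, 5)·C(2, 1)·C(5, 3) = 40040. Avoid both = 293930 − 70070 − 80080 + 40040 = 183820.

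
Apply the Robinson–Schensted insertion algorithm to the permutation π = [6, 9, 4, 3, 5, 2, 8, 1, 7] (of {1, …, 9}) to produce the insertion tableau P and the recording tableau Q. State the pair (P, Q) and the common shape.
P = [1, 5, 7] / [2, 8] / [3, 9] / [4] / [6];  Q = [1, 2, 7] / [3, 5] / [4, 9] / [6] / [8];  common shape = (3, 2, 2, 1, 1)

Row-insert the values π_1, π_2, … into P one at a time, bumping the leftmost entry strictly greater than the inserted value down to the next row. The recording tableau Q records, in position (i, j), the step at which that cell was added to P.
  Insert 6 (step 1): P = [6];  Q = [1]
  Insert 9 (step 2): P = [6, 9];  Q = [1, 2]
  Insert 4 (step 3): P = [4, 9] / [6];  Q = [1, 2] / [3]
  Insert 3 (step 4): P = [3, 9] / [4] / [6];  Q = [1, 2] / [3] / [4]
  Insert 5 (step 5): P = [3, 5] / [4, 9] / [6];  Q = [1, 2] / [3, 5] / [4]
  Insert 2 (step 6): P = [2, 5] / [3, 9] / [4] / [6];  Q = [1, 2] / [3, 5] / [4] / [6]
  Insert 8 (step 7): P = [2, 5, 8] / [3, 9] / [4] / [6];  Q = [1, 2, 7] / [3, 5] / [4] / [6]
  Insert 1 (step 8): P = [1, 5, 8] / [2, 9] / [3] / [4] / [6];  Q = [1, 2, 7] / [3, 5] / [4] / [6] / [8]
  Insert 7 (step 9): P = [1, 5, 7] / [2, 8] / [3, 9] / [4] / [6];  Q = [1, 2, 7] / [3, 5] / [4, 9] / [6] / [8]
Final shape: (3, 2, 2, 1, 1).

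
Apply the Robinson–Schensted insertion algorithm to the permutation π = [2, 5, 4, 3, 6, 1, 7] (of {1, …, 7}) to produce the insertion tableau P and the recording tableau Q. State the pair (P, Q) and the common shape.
P = [1, 3, 6, 7] / [2] / [4] / [5];  Q = [1, 2, 5, 7] / [3] / [4] / [6];  common shape = (4, 1, 1, 1)

Row-insert the values π_1, π_2, … into P one at a time, bumping the leftmost entry strictly greater than the inserted value down to the next row. The recording tableau Q records, in position (i, j), the step at which that cell was added to P.
  Insert 2 (step 1): P = [2];  Q = [1]
  Insert 5 (step 2): P = [2, 5];  Q = [1, 2]
  Insert 4 (step 3): P = [2, 4] / [5];  Q = [1, 2] / [3]
  Insert 3 (step 4): P = [2, 3] / [4] / [5];  Q = [1, 2] / [3] / [4]
  Insert 6 (step 5): P = [2, 3, 6] / [4] / [5];  Q = [1, 2, 5] / [3] / [4]
  Insert 1 (step 6): P = [1, 3, 6] / [2] / [4] / [5];  Q = [1, 2, 5] / [3] / [4] / [6]
  Insert 7 (step 7): P = [1, 3, 6, 7] / [2] / [4] / [5];  Q = [1, 2, 5, 7] / [3] / [4] / [6]
Final shape: (4, 1, 1, 1).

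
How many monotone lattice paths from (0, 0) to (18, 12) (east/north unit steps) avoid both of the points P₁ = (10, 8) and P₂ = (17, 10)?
Number of paths = 44250024

Inclusion–exclusion. Total paths: C(30, 18) = 86493225. Through P₁: C(18, 10)·C(12, 8) = 21660210. Through P₂: C(27, 17)·C(3, 1) = 25308855. Since P₁ is strictly southwest of P₂, a monotone path through both must visit P₁ then P₂; paths through both = C(18, 10)·C(9, 7)·C(3, 1) = 4725864. Avoid both = 86493225 − 21660210 − 25308855 + 4725864 = 44250024.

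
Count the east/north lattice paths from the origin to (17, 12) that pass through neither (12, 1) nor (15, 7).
Number of paths = 48280659

Inclusion–exclusion. Total paths: C(29, 17) = 51895935. Through P₁: C(13, 12)·C(16, 5) = 56784. Through P₂: C(22, 15)·C(7, 2) = 3581424. Since P₁ is strictly southwest of P₂, a monotone path through both must visit P₁ then P₂; paths through both = C(13, 12)·C(9, 3)·C(7, 2) = 22932. Avoid both = 51895935 − 56784 − 3581424 + 22932 = 48280659.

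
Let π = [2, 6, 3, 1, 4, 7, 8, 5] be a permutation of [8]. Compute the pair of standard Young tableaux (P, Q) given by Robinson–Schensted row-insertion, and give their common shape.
P = [1, 3, 4, 5, 8] / [2, 7] / [6];  Q = [1, 2, 5, 6, 7] / [3, 8] / [4];  common shape = (5, 2, 1)

Row-insert the values π_1, π_2, … into P one at a time, bumping the leftmost entry strictly greater than the inserted value down to the next row. The recording tableau Q records, in position (i, j), the step at which that cell was added to P.
  Insert 2 (step 1): P = [2];  Q = [1]
  Insert 6 (step 2): P = [2, 6];  Q = [1, 2]
  Insert 3 (step 3): P = [2, 3] / [6];  Q = [1, 2] / [3]
  Insert 1 (step 4): P = [1, 3] / [2] / [6];  Q = [1, 2] / [3] / [4]
  Insert 4 (step 5): P = [1, 3, 4] / [2] / [6];  Q = [1, 2, 5] / [3] / [4]
  Insert 7 (step 6): P = [1, 3, 4, 7] / [2] / [6];  Q = [1, 2, 5, 6] / [3] / [4]
  Insert 8 (step 7): P = [1, 3, 4, 7, 8] / [2] / [6];  Q = [1, 2, 5, 6, 7] / [3] / [4]
  Insert 5 (step 8): P = [1, 3, 4, 5, 8] / [2, 7] / [6];  Q = [1, 2, 5, 6, 7] / [3, 8] / [4]
Final shape: (5, 2, 1).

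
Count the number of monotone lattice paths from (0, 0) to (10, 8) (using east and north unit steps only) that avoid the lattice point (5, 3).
Number of paths = 29646

Total paths from (0, 0) to (10, 8): C(18, 10) = 43758. Paths through (5, 3): (paths (0, 0) → (5, 3)) × (paths (5, 3) → (10, 8)) = C(8, 5) · C(10, 5) = 56 · 252 = 14112. Avoidance count = 43758 − 14112 = 29646.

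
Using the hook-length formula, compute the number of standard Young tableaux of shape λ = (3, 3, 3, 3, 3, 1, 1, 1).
# SYT of shape (3, 3, 3, 3, 3, 1, 1, 1) = 408408

Hook-length formula: f^λ = n! / Π hook(c), product over all cells c of the Young diagram. For λ = (3, 3, 3, 3, 3, 1, 1, 1), n = 18 boxes. Hook lengths by row (left-to-right, top-to-bottom): [10, 6, 5]; [9, 5, 4]; [8, 4, 3]; [7, 3, 2]; [6, 2, 1]; [3]; [2]; [1]. Product of hooks = 15676416000. So f^λ = 18! / 15676416000 = 6402373705728000 / 15676416000 = 408408.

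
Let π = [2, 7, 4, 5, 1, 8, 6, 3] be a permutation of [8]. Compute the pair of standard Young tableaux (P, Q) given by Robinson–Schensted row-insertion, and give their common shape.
P = [1, 3, 5, 6] / [2, 4] / [7, 8];  Q = [1, 2, 4, 6] / [3, 7] / [5, 8];  common shape = (4, 2, 2)

Row-insert the values π_1, π_2, … into P one at a time, bumping the leftmost entry strictly greater than the inserted value down to the next row. The recording tableau Q records, in position (i, j), the step at which that cell was added to P.
  Insert 2 (step 1): P = [2];  Q = [1]
  Insert 7 (step 2): P = [2, 7];  Q = [1, 2]
  Insert 4 (step 3): P = [2, 4] / [7];  Q = [1, 2] / [3]
  Insert 5 (step 4): P = [2, 4, 5] / [7];  Q = [1, 2, 4] / [3]
  Insert 1 (step 5): P = [1, 4, 5] / [2] / [7];  Q = [1, 2, 4] / [3] / [5]
  Insert 8 (step 6): P = [1, 4, 5, 8] / [2] / [7];  Q = [1, 2, 4, 6] / [3] / [5]
  Insert 6 (step 7): P = [1, 4, 5, 6] / [2, 8] / [7];  Q = [1, 2, 4, 6] / [3, 7] / [5]
  Insert 3 (step 8): P = [1, 3, 5, 6] / [2, 4] / [7, 8];  Q = [1, 2, 4, 6] / [3, 7] / [5, 8]
Final shape: (4, 2, 2).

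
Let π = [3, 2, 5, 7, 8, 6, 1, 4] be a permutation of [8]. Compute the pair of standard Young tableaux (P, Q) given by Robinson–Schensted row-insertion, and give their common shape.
P = [1, 4, 6, 8] / [2, 5] / [3, 7];  Q = [1, 3, 4, 5] / [2, 6] / [7, 8];  common shape = (4, 2, 2)

Row-insert the values π_1, π_2, … into P one at a time, bumping the leftmost entry strictly greater than the inserted value down to the next row. The recording tableau Q records, in position (i, j), the step at which that cell was added to P.
  Insert 3 (step 1): P = [3];  Q = [1]
  Insert 2 (step 2): P = [2] / [3];  Q = [1] / [2]
  Insert 5 (step 3): P = [2, 5] / [3];  Q = [1, 3] / [2]
  Insert 7 (step 4): P = [2, 5, 7] / [3];  Q = [1, 3, 4] / [2]
  Insert 8 (step 5): P = [2, 5, 7, 8] / [3];  Q = [1, 3, 4, 5] / [2]
  Insert 6 (step 6): P = [2, 5, 6, 8] / [3, 7];  Q = [1, 3, 4, 5] / [2, 6]
  Insert 1 (step 7): P = [1, 5, 6, 8] / [2, 7] / [3];  Q = [1, 3, 4, 5] / [2, 6] / [7]
  Insert 4 (step 8): P = [1, 4, 6, 8] / [2, 5] / [3, 7];  Q = [1, 3, 4, 5] / [2, 6] / [7, 8]
Final shape: (4, 2, 2).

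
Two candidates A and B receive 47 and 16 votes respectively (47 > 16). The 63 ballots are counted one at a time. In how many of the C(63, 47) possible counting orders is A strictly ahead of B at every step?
Strict-lead orderings = 180289702969845

Total orderings of the 63 votes with 47 for A: C(63, 47) = 366395202809685. By the Bertrand ballot formula (Cycle Lemma / reflection principle), the number of orderings in which A is strictly ahead of B throughout is (p − q)/(p + q) · C(p + q, p) = (47 − 16)/(47 + 16) · 366395202809685 = 180289702969845.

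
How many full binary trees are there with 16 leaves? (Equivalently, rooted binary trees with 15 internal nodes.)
C_15 = 9694845

These full binary trees are counted by the Catalan number C_n = (1/(n + 1)) · C(2n, n). For n = 15: C_15 = (1/16) · C(30, 15) = 155117520/16 = 9694845.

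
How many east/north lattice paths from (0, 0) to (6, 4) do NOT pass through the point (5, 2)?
Number of paths = 147

Total paths from (0, 0) to (6, 4): C(10, 6) = 210. Paths through (5, 2): (paths (0, 0) → (5, 2)) × (paths (5, 2) → (6, 4)) = C(7, 5) · C(3, 1) = 21 · 3 = 63. Avoidance count = 210 − 63 = 147.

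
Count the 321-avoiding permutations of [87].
C_87 = 16435314834665426797069144960762886143367590394940

These 321-avoiding permutations are counted by the Catalan number C_n = (1/(n + 1)) · C(2n, n). For n = 87: C_87 = (1/88) · C(174, 87) = 1446307705450557558142084756547133980616347954754720/88 = 16435314834665426797069144960762886143367590394940.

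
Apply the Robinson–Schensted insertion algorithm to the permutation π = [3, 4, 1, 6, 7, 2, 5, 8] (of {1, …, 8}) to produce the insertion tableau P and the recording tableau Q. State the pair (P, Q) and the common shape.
P = [1, 2, 5, 7, 8] / [3, 4, 6];  Q = [1, 2, 4, 5, 8] / [3, 6, 7];  common shape = (5, 3)

Row-insert the values π_1, π_2, … into P one at a time, bumping the leftmost entry strictly greater than the inserted value down to the next row. The recording tableau Q records, in position (i, j), the step at which that cell was added to P.
  Insert 3 (step 1): P = [3];  Q = [1]
  Insert 4 (step 2): P = [3, 4];  Q = [1, 2]
  Insert 1 (step 3): P = [1, 4] / [3];  Q = [1, 2] / [3]
  Insert 6 (step 4): P = [1, 4, 6] / [3];  Q = [1, 2, 4] / [3]
  Insert 7 (step 5): P = [1, 4, 6, 7] / [3];  Q = [1, 2, 4, 5] / [3]
  Insert 2 (step 6): P = [1, 2, 6, 7] / [3, 4];  Q = [1, 2, 4, 5] / [3, 6]
  Insert 5 (step 7): P = [1, 2, 5, 7] / [3, 4, 6];  Q = [1, 2, 4, 5] / [3, 6, 7]
  Insert 8 (step 8): P = [1, 2, 5, 7, 8] / [3, 4, 6];  Q = [1, 2, 4, 5, 8] / [3, 6, 7]
Final shape: (5, 3).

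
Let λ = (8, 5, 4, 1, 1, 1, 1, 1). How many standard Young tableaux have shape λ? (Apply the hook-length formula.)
# SYT of shape (8, 5, 4, 1, 1, 1, 1, 1) = 1158789632

Hook-length formula: f^λ = n! / Π hook(c), product over all cells c of the Young diagram. For λ = (8, 5, 4, 1, 1, 1, 1, 1), n = 22 boxes. Hook lengths by row (left-to-right, top-to-bottom): [15, 9, 8, 7, 5, 3, 2, 1]; [11, 5, 4, 3, 1]; [9, 3, 2, 1]; [5]; [4]; [3]; [2]; [1]. Product of hooks = 969978240000. So f^λ = 22! / 969978240000 = 1124000727777607680000 / 969978240000 = 1158789632.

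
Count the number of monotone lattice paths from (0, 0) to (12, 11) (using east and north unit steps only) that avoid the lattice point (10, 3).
Number of paths = 1339208

Total paths from (0, 0) to (12, 11): C(23, 12) = 1352078. Paths through (10, 3): (paths (0, 0) → (10, 3)) × (paths (10, 3) → (12, 11)) = C(13, 10) · C(10, 2) = 286 · 45 = 12870. Avoidance count = 1352078 − 12870 = 1339208.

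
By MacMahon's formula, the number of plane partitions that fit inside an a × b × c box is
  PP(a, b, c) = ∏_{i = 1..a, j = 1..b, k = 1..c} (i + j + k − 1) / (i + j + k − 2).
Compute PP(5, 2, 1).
PP(5, 2, 1) = 21

Evaluate the triple product over i = 1..5, j = 1..2, k = 1..1. The factors are (2/1) · (3/2) · (3/2) · (4/3) · (4/3) · (5/4) · (5/4) · (6/5) · … (10 factors total). The numerators and denominators telescope so the product is an integer; carrying out the multiplication exactly gives PP(5, 2, 1) = 21.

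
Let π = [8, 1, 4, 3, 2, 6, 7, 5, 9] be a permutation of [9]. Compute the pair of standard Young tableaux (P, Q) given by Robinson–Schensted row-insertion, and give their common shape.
P = [1, 2, 5, 7, 9] / [3, 6] / [4] / [8];  Q = [1, 3, 6, 7, 9] / [2, 8] / [4] / [5];  common shape = (5, 2, 1, 1)

Row-insert the values π_1, π_2, … into P one at a time, bumping the leftmost entry strictly greater than the inserted value down to the next row. The recording tableau Q records, in position (i, j), the step at which that cell was added to P.
  Insert 8 (step 1): P = [8];  Q = [1]
  Insert 1 (step 2): P = [1] / [8];  Q = [1] / [2]
  Insert 4 (step 3): P = [1, 4] / [8];  Q = [1, 3] / [2]
  Insert 3 (step 4): P = [1, 3] / [4] / [8];  Q = [1, 3] / [2] / [4]
  Insert 2 (step 5): P = [1, 2] / [3] / [4] / [8];  Q = [1, 3] / [2] / [4] / [5]
  Insert 6 (step 6): P = [1, 2, 6] / [3] / [4] / [8];  Q = [1, 3, 6] / [2] / [4] / [5]
  Insert 7 (step 7): P = [1, 2, 6, 7] / [3] / [4] / [8];  Q = [1, 3, 6, 7] / [2] / [4] / [5]
  Insert 5 (step 8): P = [1, 2, 5, 7] / [3, 6] / [4] / [8];  Q = [1, 3, 6, 7] / [2, 8] / [4] / [5]
  Insert 9 (step 9): P = [1, 2, 5, 7, 9] / [3, 6] / [4] / [8];  Q = [1, 3, 6, 7, 9] / [2, 8] / [4] / [5]
Final shape: (5, 2, 1, 1).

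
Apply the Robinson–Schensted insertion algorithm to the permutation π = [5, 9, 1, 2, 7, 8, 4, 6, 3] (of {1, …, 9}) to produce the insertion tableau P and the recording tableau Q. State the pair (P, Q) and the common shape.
P = [1, 2, 3, 6] / [4, 7, 8] / [5] / [9];  Q = [1, 2, 5, 6] / [3, 4, 8] / [7] / [9];  common shape = (4, 3, 1, 1)

Row-insert the values π_1, π_2, … into P one at a time, bumping the leftmost entry strictly greater than the inserted value down to the next row. The recording tableau Q records, in position (i, j), the step at which that cell was added to P.
  Insert 5 (step 1): P = [5];  Q = [1]
  Insert 9 (step 2): P = [5, 9];  Q = [1, 2]
  Insert 1 (step 3): P = [1, 9] / [5];  Q = [1, 2] / [3]
  Insert 2 (step 4): P = [1, 2] / [5, 9];  Q = [1, 2] / [3, 4]
  Insert 7 (step 5): P = [1, 2, 7] / [5, 9];  Q = [1, 2, 5] / [3, 4]
  Insert 8 (step 6): P = [1, 2, 7, 8] / [5, 9];  Q = [1, 2, 5, 6] / [3, 4]
  Insert 4 (step 7): P = [1, 2, 4, 8] / [5, 7] / [9];  Q = [1, 2, 5, 6] / [3, 4] / [7]
  Insert 6 (step 8): P = [1, 2, 4, 6] / [5, 7, 8] / [9];  Q = [1, 2, 5, 6] / [3, 4, 8] / [7]
  Insert 3 (step 9): P = [1, 2, 3, 6] / [4, 7, 8] / [5] / [9];  Q = [1, 2, 5, 6] / [3, 4, 8] / [7] / [9]
Final shape: (4, 3, 1, 1).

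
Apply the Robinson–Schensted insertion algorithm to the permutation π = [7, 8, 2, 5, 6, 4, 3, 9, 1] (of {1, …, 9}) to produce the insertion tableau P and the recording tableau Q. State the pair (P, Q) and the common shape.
P = [1, 3, 6, 9] / [2, 8] / [4] / [5] / [7];  Q = [1, 2, 5, 8] / [3, 4] / [6] / [7] / [9];  common shape = (4, 2, 1, 1, 1)

Row-insert the values π_1, π_2, … into P one at a time, bumping the leftmost entry strictly greater than the inserted value down to the next row. The recording tableau Q records, in position (i, j), the step at which that cell was added to P.
  Insert 7 (step 1): P = [7];  Q = [1]
  Insert 8 (step 2): P = [7, 8];  Q = [1, 2]
  Insert 2 (step 3): P = [2, 8] / [7];  Q = [1, 2] / [3]
  Insert 5 (step 4): P = [2, 5] / [7, 8];  Q = [1, 2] / [3, 4]
  Insert 6 (step 5): P = [2, 5, 6] / [7, 8];  Q = [1, 2, 5] / [3, 4]
  Insert 4 (step 6): P = [2, 4, 6] / [5, 8] / [7];  Q = [1, 2, 5] / [3, 4] / [6]
  Insert 3 (step 7): P = [2, 3, 6] / [4, 8] / [5] / [7];  Q = [1, 2, 5] / [3, 4] / [6] / [7]
  Insert 9 (step 8): P = [2, 3, 6, 9] / [4, 8] / [5] / [7];  Q = [1, 2, 5, 8] / [3, 4] / [6] / [7]
  Insert 1 (step 9): P = [1, 3, 6, 9] / [2, 8] / [4] / [5] / [7];  Q = [1, 2, 5, 8] / [3, 4] / [6] / [7] / [9]
Final shape: (4, 2, 1, 1, 1).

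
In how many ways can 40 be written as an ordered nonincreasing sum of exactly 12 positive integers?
p(40, 12 parts) = 3036

Partitions of n into exactly k parts are in bijection with partitions of n − k into at most k parts (subtract 1 from each part). So p(40, exactly 12) = p(28, parts ≤ 12). Computing via the recurrence p(m, j) = p(m, j−1) + p(m−j, j) gives 3036.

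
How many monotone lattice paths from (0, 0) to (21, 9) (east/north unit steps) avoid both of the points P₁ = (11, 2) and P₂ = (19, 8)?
Number of paths = 6832683

Inclusion–exclusion. Total paths: C(30, 21) = 14307150. Through P₁: C(13, 11)·C(17, 10) = 1516944. Through P₂: C(27, 19)·C(3, 2) = 6660225. Since P₁ is strictly southwest of P₂, a monotone path through both must visit P₁ then P₂; paths through both = C(13, 11)·C(14, 8)·C(3, 2) = 702702. Avoid both = 14307150 − 1516944 − 6660225 + 702702 = 6832683.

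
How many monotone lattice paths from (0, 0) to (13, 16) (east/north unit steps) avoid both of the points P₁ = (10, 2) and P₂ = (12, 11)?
Number of paths = 59728347

Inclusion–exclusion. Total paths: C(29, 13) = 67863915. Through P₁: C(12, 10)·C(17, 3) = 44880. Through P₂: C(23, 12)·C(6, 1) = 8112468. Since P₁ is strictly southwest of P₂, a monotone path through both must visit P₁ then P₂; paths through both = C(12, 10)·C(11, 2)·C(6, 1) = 21780. Avoid both = 67863915 − 44880 − 8112468 + 21780 = 59728347.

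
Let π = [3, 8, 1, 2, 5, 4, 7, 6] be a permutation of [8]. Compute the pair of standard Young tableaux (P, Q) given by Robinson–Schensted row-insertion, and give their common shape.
P = [1, 2, 4, 6] / [3, 5, 7] / [8];  Q = [1, 2, 5, 7] / [3, 4, 8] / [6];  common shape = (4, 3, 1)

Row-insert the values π_1, π_2, … into P one at a time, bumping the leftmost entry strictly greater than the inserted value down to the next row. The recording tableau Q records, in position (i, j), the step at which that cell was added to P.
  Insert 3 (step 1): P = [3];  Q = [1]
  Insert 8 (step 2): P = [3, 8];  Q = [1, 2]
  Insert 1 (step 3): P = [1, 8] / [3];  Q = [1, 2] / [3]
  Insert 2 (step 4): P = [1, 2] / [3, 8];  Q = [1, 2] / [3, 4]
  Insert 5 (step 5): P = [1, 2, 5] / [3, 8];  Q = [1, 2, 5] / [3, 4]
  Insert 4 (step 6): P = [1, 2, 4] / [3, 5] / [8];  Q = [1, 2, 5] / [3, 4] / [6]
  Insert 7 (step 7): P = [1, 2, 4, 7] / [3, 5] / [8];  Q = [1, 2, 5, 7] / [3, 4] / [6]
  Insert 6 (step 8): P = [1, 2, 4, 6] / [3, 5, 7] / [8];  Q = [1, 2, 5, 7] / [3, 4, 8] / [6]
Final shape: (4, 3, 1).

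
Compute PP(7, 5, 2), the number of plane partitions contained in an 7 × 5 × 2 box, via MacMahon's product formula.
PP(7, 5, 2) = 169884

Evaluate the triple product over i = 1..7, j = 1..5, k = 1..2. The factors are (2/1) · (3/2) · (3/2) · (4/3) · (4/3) · (5/4) · (5/4) · (6/5) · … (70 factors total). The numerators and denominators telescope so the product is an integer; carrying out the multiplication exactly gives PP(7, 5, 2) = 169884.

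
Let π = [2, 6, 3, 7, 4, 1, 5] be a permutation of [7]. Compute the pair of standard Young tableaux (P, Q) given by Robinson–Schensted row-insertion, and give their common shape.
P = [1, 3, 4, 5] / [2, 7] / [6];  Q = [1, 2, 4, 7] / [3, 5] / [6];  common shape = (4, 2, 1)

Row-insert the values π_1, π_2, … into P one at a time, bumping the leftmost entry strictly greater than the inserted value down to the next row. The recording tableau Q records, in position (i, j), the step at which that cell was added to P.
  Insert 2 (step 1): P = [2];  Q = [1]
  Insert 6 (step 2): P = [2, 6];  Q = [1, 2]
  Insert 3 (step 3): P = [2, 3] / [6];  Q = [1, 2] / [3]
  Insert 7 (step 4): P = [2, 3, 7] / [6];  Q = [1, 2, 4] / [3]
  Insert 4 (step 5): P = [2, 3, 4] / [6, 7];  Q = [1, 2, 4] / [3, 5]
  Insert 1 (step 6): P = [1, 3, 4] / [2, 7] / [6];  Q = [1, 2, 4] / [3, 5] / [6]
  Insert 5 (step 7): P = [1, 3, 4, 5] / [2, 7] / [6];  Q = [1, 2, 4, 7] / [3, 5] / [6]
Final shape: (4, 2, 1).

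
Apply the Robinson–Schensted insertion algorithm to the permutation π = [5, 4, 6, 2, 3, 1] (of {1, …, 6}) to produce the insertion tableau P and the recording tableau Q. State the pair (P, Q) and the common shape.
P = [1, 3] / [2, 6] / [4] / [5];  Q = [1, 3] / [2, 5] / [4] / [6];  common shape = (2, 2, 1, 1)

Row-insert the values π_1, π_2, … into P one at a time, bumping the leftmost entry strictly greater than the inserted value down to the next row. The recording tableau Q records, in position (i, j), the step at which that cell was added to P.
  Insert 5 (step 1): P = [5];  Q = [1]
  Insert 4 (step 2): P = [4] / [5];  Q = [1] / [2]
  Insert 6 (step 3): P = [4, 6] / [5];  Q = [1, 3] / [2]
  Insert 2 (step 4): P = [2, 6] / [4] / [5];  Q = [1, 3] / [2] / [4]
  Insert 3 (step 5): P = [2, 3] / [4, 6] / [5];  Q = [1, 3] / [2, 5] / [4]
  Insert 1 (step 6): P = [1, 3] / [2, 6] / [4] / [5];  Q = [1, 3] / [2, 5] / [4] / [6]
Final shape: (2, 2, 1, 1).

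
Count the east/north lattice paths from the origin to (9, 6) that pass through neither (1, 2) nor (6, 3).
Number of paths = 2200

Inclusion–exclusion. Total paths: C(15, 9) = 5005. Through P₁: C(3, 1)·C(12, 8) = 1485. Through P₂: C(9, 6)·C(6, 3) = 1680. Since P₁ is strictly southwest of P₂, a monotone path through both must visit P₁ then P₂; paths through both = C(3, 1)·C(6, 5)·C(6, 3) = 360. Avoid both = 5005 − 1485 − 1680 + 360 = 2200.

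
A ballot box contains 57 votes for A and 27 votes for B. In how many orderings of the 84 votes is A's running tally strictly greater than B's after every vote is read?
Strict-lead orderings = 2682251865977033138160

Total orderings of the 84 votes with 57 for A: C(84, 57) = 7510305224735692786848. By the Bertrand ballot formula (Cycle Lemma / reflection principle), the number of orderings in which A is strictly ahead of B throughout is (p − q)/(p + q) · C(p + q, p) = (57 − 27)/(57 + 27) · 7510305224735692786848 = 2682251865977033138160.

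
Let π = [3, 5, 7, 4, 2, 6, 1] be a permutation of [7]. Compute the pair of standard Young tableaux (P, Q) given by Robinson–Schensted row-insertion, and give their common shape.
P = [1, 4, 6] / [2, 7] / [3] / [5];  Q = [1, 2, 3] / [4, 6] / [5] / [7];  common shape = (3, 2, 1, 1)

Row-insert the values π_1, π_2, … into P one at a time, bumping the leftmost entry strictly greater than the inserted value down to the next row. The recording tableau Q records, in position (i, j), the step at which that cell was added to P.
  Insert 3 (step 1): P = [3];  Q = [1]
  Insert 5 (step 2): P = [3, 5];  Q = [1, 2]
  Insert 7 (step 3): P = [3, 5, 7];  Q = [1, 2, 3]
  Insert 4 (step 4): P = [3, 4, 7] / [5];  Q = [1, 2, 3] / [4]
  Insert 2 (step 5): P = [2, 4, 7] / [3] / [5];  Q = [1, 2, 3] / [4] / [5]
  Insert 6 (step 6): P = [2, 4, 6] / [3, 7] / [5];  Q = [1, 2, 3] / [4, 6] / [5]
  Insert 1 (step 7): P = [1, 4, 6] / [2, 7] / [3] / [5];  Q = [1, 2, 3] / [4, 6] / [5] / [7]
Final shape: (3, 2, 1, 1).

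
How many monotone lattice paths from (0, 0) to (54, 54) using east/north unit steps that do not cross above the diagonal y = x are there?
C_54 = 451959718027953471447609509424

These NE paths below the diagonal are counted by the Catalan number C_n = (1/(n + 1)) · C(2n, n). For n = 54: C_54 = (1/55) · C(108, 54) = 24857784491537440929618523018320/55 = 451959718027953471447609509424.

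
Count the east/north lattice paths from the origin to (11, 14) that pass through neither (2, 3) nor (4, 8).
Number of paths = 2288740

Inclusion–exclusion. Total paths: C(25, 11) = 4457400. Through P₁: C(5, 2)·C(20, 9) = 1679600. Through P₂: C(12, 4)·C(13, 7) = 849420. Since P₁ is strictly southwest of P₂, a monotone path through both must visit P₁ then P₂; paths through both = C(5, 2)·C(7, 2)·C(13, 7) = 360360. Avoid both = 4457400 − 1679600 − 849420 + 360360 = 2288740.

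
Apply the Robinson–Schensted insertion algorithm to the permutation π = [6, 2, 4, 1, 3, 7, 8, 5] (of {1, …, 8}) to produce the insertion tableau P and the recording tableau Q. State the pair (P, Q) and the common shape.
P = [1, 3, 5, 8] / [2, 4, 7] / [6];  Q = [1, 3, 6, 7] / [2, 5, 8] / [4];  common shape = (4, 3, 1)

Row-insert the values π_1, π_2, … into P one at a time, bumping the leftmost entry strictly greater than the inserted value down to the next row. The recording tableau Q records, in position (i, j), the step at which that cell was added to P.
  Insert 6 (step 1): P = [6];  Q = [1]
  Insert 2 (step 2): P = [2] / [6];  Q = [1] / [2]
  Insert 4 (step 3): P = [2, 4] / [6];  Q = [1, 3] / [2]
  Insert 1 (step 4): P = [1, 4] / [2] / [6];  Q = [1, 3] / [2] / [4]
  Insert 3 (step 5): P = [1, 3] / [2, 4] / [6];  Q = [1, 3] / [2, 5] / [4]
  Insert 7 (step 6): P = [1, 3, 7] / [2, 4] / [6];  Q = [1, 3, 6] / [2, 5] / [4]
  Insert 8 (step 7): P = [1, 3, 7, 8] / [2, 4] / [6];  Q = [1, 3, 6, 7] / [2, 5] / [4]
  Insert 5 (step 8): P = [1, 3, 5, 8] / [2, 4, 7] / [6];  Q = [1, 3, 6, 7] / [2, 5, 8] / [4]
Final shape: (4, 3, 1).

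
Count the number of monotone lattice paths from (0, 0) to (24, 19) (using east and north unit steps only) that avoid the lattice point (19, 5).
Number of paths = 799978195338

Total paths from (0, 0) to (24, 19): C(43, 24) = 800472431850. Paths through (19, 5): (paths (0, 0) → (19, 5)) × (paths (19, 5) → (24, 19)) = C(24, 19) · C(19, 5) = 42504 · 11628 = 494236512. Avoidance count = 800472431850 − 494236512 = 799978195338.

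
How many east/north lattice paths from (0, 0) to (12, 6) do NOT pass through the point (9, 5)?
Number of paths = 10556

Total paths from (0, 0) to (12, 6): C(18, 12) = 18564. Paths through (9, 5): (paths (0, 0) → (9, 5)) × (paths (9, 5) → (12, 6)) = C(14, 9) · C(4, 3) = 2002 · 4 = 8008. Avoidance count = 18564 − 8008 = 10556.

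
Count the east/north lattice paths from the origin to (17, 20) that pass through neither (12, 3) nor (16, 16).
Number of paths = 12893399290

Inclusion–exclusion. Total paths: C(37, 17) = 15905368710. Through P₁: C(15, 12)·C(22, 5) = 11981970. Through P₂: C(32, 16)·C(5, 1) = 3005401950. Since P₁ is strictly southwest of P₂, a monotone path through both must visit P₁ then P₂; paths through both = C(15, 12)·C(17, 4)·C(5, 1) = 5414500. Avoid both = 15905368710 − 11981970 − 3005401950 + 5414500 = 12893399290.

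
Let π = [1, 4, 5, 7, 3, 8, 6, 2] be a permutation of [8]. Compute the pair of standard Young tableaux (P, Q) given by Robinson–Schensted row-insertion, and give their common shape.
P = [1, 2, 5, 6, 8] / [3, 7] / [4];  Q = [1, 2, 3, 4, 6] / [5, 7] / [8];  common shape = (5, 2, 1)

Row-insert the values π_1, π_2, … into P one at a time, bumping the leftmost entry strictly greater than the inserted value down to the next row. The recording tableau Q records, in position (i, j), the step at which that cell was added to P.
  Insert 1 (step 1): P = [1];  Q = [1]
  Insert 4 (step 2): P = [1, 4];  Q = [1, 2]
  Insert 5 (step 3): P = [1, 4, 5];  Q = [1, 2, 3]
  Insert 7 (step 4): P = [1, 4, 5, 7];  Q = [1, 2, 3, 4]
  Insert 3 (step 5): P = [1, 3, 5, 7] / [4];  Q = [1, 2, 3, 4] / [5]
  Insert 8 (step 6): P = [1, 3, 5, 7, 8] / [4];  Q = [1, 2, 3, 4, 6] / [5]
  Insert 6 (step 7): P = [1, 3, 5, 6, 8] / [4, 7];  Q = [1, 2, 3, 4, 6] / [5, 7]
  Insert 2 (step 8): P = [1, 2, 5, 6, 8] / [3, 7] / [4];  Q = [1, 2, 3, 4, 6] / [5, 7] / [8]
Final shape: (5, 2, 1).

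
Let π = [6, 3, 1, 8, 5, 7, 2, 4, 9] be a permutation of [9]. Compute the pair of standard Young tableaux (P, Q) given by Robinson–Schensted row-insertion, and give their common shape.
P = [1, 2, 4, 9] / [3, 5, 7] / [6, 8];  Q = [1, 4, 6, 9] / [2, 5, 8] / [3, 7];  common shape = (4, 3, 2)

Row-insert the values π_1, π_2, … into P one at a time, bumping the leftmost entry strictly greater than the inserted value down to the next row. The recording tableau Q records, in position (i, j), the step at which that cell was added to P.
  Insert 6 (step 1): P = [6];  Q = [1]
  Insert 3 (step 2): P = [3] / [6];  Q = [1] / [2]
  Insert 1 (step 3): P = [1] / [3] / [6];  Q = [1] / [2] / [3]
  Insert 8 (step 4): P = [1, 8] / [3] / [6];  Q = [1, 4] / [2] / [3]
  Insert 5 (step 5): P = [1, 5] / [3, 8] / [6];  Q = [1, 4] / [2, 5] / [3]
  Insert 7 (step 6): P = [1, 5, 7] / [3, 8] / [6];  Q = [1, 4, 6] / [2, 5] / [3]
  Insert 2 (step 7): P = [1, 2, 7] / [3, 5] / [6, 8];  Q = [1, 4, 6] / [2, 5] / [3, 7]
  Insert 4 (step 8): P = [1, 2, 4] / [3, 5, 7] / [6, 8];  Q = [1, 4, 6] / [2, 5, 8] / [3, 7]
  Insert 9 (step 9): P = [1, 2, 4, 9] / [3, 5, 7] / [6, 8];  Q = [1, 4, 6, 9] / [2, 5, 8] / [3, 7]
Final shape: (4, 3, 2).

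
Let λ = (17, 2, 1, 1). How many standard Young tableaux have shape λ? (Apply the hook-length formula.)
# SYT of shape (17, 2, 1, 1) = 14364

Hook-length formula: f^λ = n! / Π hook(c), product over all cells c of the Young diagram. For λ = (17, 2, 1, 1), n = 21 boxes. Hook lengths by row (left-to-right, top-to-bottom): [20, 17, 15, 14, 13, 12, 11, 10, 9, 8, 7, 6, 5, 4, 3, 2, 1]; [4, 1]; [2]; [1]. Product of hooks = 3556874280960000. So f^λ = 21! / 3556874280960000 = 51090942171709440000 / 3556874280960000 = 14364.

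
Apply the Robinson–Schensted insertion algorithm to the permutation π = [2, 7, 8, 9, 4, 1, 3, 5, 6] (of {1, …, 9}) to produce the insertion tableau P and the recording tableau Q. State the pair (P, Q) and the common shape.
P = [1, 3, 5, 6] / [2, 4, 8, 9] / [7];  Q = [1, 2, 3, 4] / [5, 7, 8, 9] / [6];  common shape = (4, 4, 1)

Row-insert the values π_1, π_2, … into P one at a time, bumping the leftmost entry strictly greater than the inserted value down to the next row. The recording tableau Q records, in position (i, j), the step at which that cell was added to P.
  Insert 2 (step 1): P = [2];  Q = [1]
  Insert 7 (step 2): P = [2, 7];  Q = [1, 2]
  Insert 8 (step 3): P = [2, 7, 8];  Q = [1, 2, 3]
  Insert 9 (step 4): P = [2, 7, 8, 9];  Q = [1, 2, 3, 4]
  Insert 4 (step 5): P = [2, 4, 8, 9] / [7];  Q = [1, 2, 3, 4] / [5]
  Insert 1 (step 6): P = [1, 4, 8, 9] / [2] / [7];  Q = [1, 2, 3, 4] / [5] / [6]
  Insert 3 (step 7): P = [1, 3, 8, 9] / [2, 4] / [7];  Q = [1, 2, 3, 4] / [5, 7] / [6]
  Insert 5 (step 8): P = [1, 3, 5, 9] / [2, 4, 8] / [7];  Q = [1, 2, 3, 4] / [5, 7, 8] / [6]
  Insert 6 (step 9): P = [1, 3, 5, 6] / [2, 4, 8, 9] / [7];  Q = [1, 2, 3, 4] / [5, 7, 8, 9] / [6]
Final shape: (4, 4, 1).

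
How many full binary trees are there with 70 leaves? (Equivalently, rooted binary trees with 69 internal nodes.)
C_69 = 337485502510215975556783793455058624700

These full binary trees are counted by the Catalan number C_n = (1/(n + 1)) · C(2n, n). For n = 69: C_69 = (1/70) · C(138, 69) = 23623985175715118288974865541854103729000/70 = 337485502510215975556783793455058624700.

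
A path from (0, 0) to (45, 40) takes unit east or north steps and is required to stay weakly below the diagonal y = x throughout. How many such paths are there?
Number of paths = 376477813320517355883660

By the reflection principle (André's argument), the number of monotone paths to (45, 40) with n ≤ m that never go above y = x is C(85, 45) − C(85, 46) = 2886329902123966395108060 − 2509852088803449039224400 = 376477813320517355883660.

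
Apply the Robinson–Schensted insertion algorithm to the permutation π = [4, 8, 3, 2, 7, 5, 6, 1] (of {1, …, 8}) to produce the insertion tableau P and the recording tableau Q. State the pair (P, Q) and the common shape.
P = [1, 5, 6] / [2, 7] / [3, 8] / [4];  Q = [1, 2, 7] / [3, 5] / [4, 6] / [8];  common shape = (3, 2, 2, 1)

Row-insert the values π_1, π_2, … into P one at a time, bumping the leftmost entry strictly greater than the inserted value down to the next row. The recording tableau Q records, in position (i, j), the step at which that cell was added to P.
  Insert 4 (step 1): P = [4];  Q = [1]
  Insert 8 (step 2): P = [4, 8];  Q = [1, 2]
  Insert 3 (step 3): P = [3, 8] / [4];  Q = [1, 2] / [3]
  Insert 2 (step 4): P = [2, 8] / [3] / [4];  Q = [1, 2] / [3] / [4]
  Insert 7 (step 5): P = [2, 7] / [3, 8] / [4];  Q = [1, 2] / [3, 5] / [4]
  Insert 5 (step 6): P = [2, 5] / [3, 7] / [4, 8];  Q = [1, 2] / [3, 5] / [4, 6]
  Insert 6 (step 7): P = [2, 5, 6] / [3, 7] / [4, 8];  Q = [1, 2, 7] / [3, 5] / [4, 6]
  Insert 1 (step 8): P = [1, 5, 6] / [2, 7] / [3, 8] / [4];  Q = [1, 2, 7] / [3, 5] / [4, 6] / [8]
Final shape: (3, 2, 2, 1).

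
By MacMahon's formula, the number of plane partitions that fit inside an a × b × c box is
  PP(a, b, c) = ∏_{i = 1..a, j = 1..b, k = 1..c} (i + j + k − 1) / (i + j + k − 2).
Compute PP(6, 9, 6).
PP(6, 9, 6) = 6062460972064640

Evaluate the triple product over i = 1..6, j = 1..9, k = 1..6. The factors are (2/1) · (3/2) · (4/3) · (5/4) · (6/5) · (7/6) · (3/2) · (4/3) · … (324 factors total). The numerators and denominators telescope so the product is an integer; carrying out the multiplication exactly gives PP(6, 9, 6) = 6062460972064640.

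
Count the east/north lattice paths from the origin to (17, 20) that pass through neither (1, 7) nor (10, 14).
Number of paths = 12153990414

Inclusion–exclusion. Total paths: C(37, 17) = 15905368710. Through P₁: C(8, 1)·C(29, 16) = 542911320. Through P₂: C(24, 10)·C(13, 7) = 3365515296. Since P₁ is strictly southwest of P₂, a monotone path through both must visit P₁ then P₂; paths through both = C(8, 1)·C(16, 9)·C(13, 7) = 157048320. Avoid both = 15905368710 − 542911320 − 3365515296 + 157048320 = 12153990414.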